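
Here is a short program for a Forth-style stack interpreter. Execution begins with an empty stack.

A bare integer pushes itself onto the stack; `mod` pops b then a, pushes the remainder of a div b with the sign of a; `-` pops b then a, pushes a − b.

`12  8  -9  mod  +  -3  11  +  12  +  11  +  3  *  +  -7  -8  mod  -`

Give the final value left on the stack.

120

12  : 12
8   : 12 8
-9  : 12 8 -9
mod : 12 8
+   : 20
-3  : 20 -3
11  : 20 -3 11
+   : 20 8
12  : 20 8 12
+   : 20 20
11  : 20 20 11
+   : 20 31
3   : 20 31 3
*   : 20 93
+   : 113
-7  : 113 -7
-8  : 113 -7 -8
mod : 113 -7
-   : 120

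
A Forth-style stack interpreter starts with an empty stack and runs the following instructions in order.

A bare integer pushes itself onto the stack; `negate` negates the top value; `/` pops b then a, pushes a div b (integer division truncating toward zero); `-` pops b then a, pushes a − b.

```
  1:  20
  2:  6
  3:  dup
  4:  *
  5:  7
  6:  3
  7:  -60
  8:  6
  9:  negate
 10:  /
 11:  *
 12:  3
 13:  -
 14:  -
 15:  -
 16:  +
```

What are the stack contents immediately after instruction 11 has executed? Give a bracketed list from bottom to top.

[20, 36, 7, 30]

20     -> [20]
6      -> [20, 6]
dup    -> [20, 6, 6]
*      -> [20, 36]
7      -> [20, 36, 7]
3      -> [20, 36, 7, 3]
-60    -> [20, 36, 7, 3, -60]
6      -> [20, 36, 7, 3, -60, 6]
negate -> [20, 36, 7, 3, -60, -6]
/      -> [20, 36, 7, 3, 10]
*      -> [20, 36, 7, 30]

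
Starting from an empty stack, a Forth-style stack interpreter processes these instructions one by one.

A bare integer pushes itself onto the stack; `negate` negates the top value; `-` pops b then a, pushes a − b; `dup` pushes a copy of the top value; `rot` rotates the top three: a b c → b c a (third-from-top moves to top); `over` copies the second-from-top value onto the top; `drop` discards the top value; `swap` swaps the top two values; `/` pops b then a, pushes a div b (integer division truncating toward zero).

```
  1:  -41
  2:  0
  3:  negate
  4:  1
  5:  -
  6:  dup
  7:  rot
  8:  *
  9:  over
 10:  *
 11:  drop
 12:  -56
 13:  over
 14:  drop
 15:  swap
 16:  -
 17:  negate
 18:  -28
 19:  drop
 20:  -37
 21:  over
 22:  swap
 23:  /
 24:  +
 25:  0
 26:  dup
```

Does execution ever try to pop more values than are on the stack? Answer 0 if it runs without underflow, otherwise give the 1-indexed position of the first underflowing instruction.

0

-41    : -41
0      : -41 0
negate : -41 0
1      : -41 0 1
-      : -41 -1
dup    : -41 -1 -1
rot    : -1 -1 -41
*      : -1 41
over   : -1 41 -1
*      : -1 -41
drop   : -1
-56    : -1 -56
over   : -1 -56 -1
drop   : -1 -56
swap   : -56 -1
-      : -55
negate : 55
-28    : 55 -28
drop   : 55
-37    : 55 -37
over   : 55 -37 55
swap   : 55 55 -37
/      : 55 -1
+      : 54
0      : 54 0
dup    : 54 0 0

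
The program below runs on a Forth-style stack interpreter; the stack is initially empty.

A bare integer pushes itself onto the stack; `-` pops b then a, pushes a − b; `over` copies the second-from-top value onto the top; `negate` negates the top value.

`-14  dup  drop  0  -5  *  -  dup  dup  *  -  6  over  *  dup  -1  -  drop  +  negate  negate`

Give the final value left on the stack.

-14     -14
dup     -14 -14
drop    -14
0       -14 0
-5      -14 0 -5
*       -14 0
-       -14
dup     -14 -14
dup     -14 -14 -14
*       -14 196
-       -210
6       -210 6
over    -210 6 -210
*       -210 -1260
dup     -210 -1260 -1260
-1      -210 -1260 -1260 -1
-       -210 -1260 -1259
drop    -210 -1260
+       -1470
negate  1470
negate  -1470

-1470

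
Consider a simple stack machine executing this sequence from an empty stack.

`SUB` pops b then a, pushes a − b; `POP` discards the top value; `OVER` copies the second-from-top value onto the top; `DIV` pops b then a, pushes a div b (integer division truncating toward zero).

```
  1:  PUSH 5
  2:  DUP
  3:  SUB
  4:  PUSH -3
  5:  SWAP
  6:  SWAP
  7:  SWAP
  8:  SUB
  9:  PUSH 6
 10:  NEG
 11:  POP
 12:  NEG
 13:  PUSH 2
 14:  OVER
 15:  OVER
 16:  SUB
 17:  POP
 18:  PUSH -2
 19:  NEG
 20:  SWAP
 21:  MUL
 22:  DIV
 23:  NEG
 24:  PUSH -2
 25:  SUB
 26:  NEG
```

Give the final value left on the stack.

PUSH 5  → 5
DUP     → 5 5
SUB     → 0
PUSH -3 → 0 -3
SWAP    → -3 0
SWAP    → 0 -3
SWAP    → -3 0
SUB     → -3
PUSH 6  → -3 6
NEG     → -3 -6
POP     → -3
NEG     → 3
PUSH 2  → 3 2
OVER    → 3 2 3
OVER    → 3 2 3 2
SUB     → 3 2 1
POP     → 3 2
PUSH -2 → 3 2 -2
NEG     → 3 2 2
SWAP    → 3 2 2
MUL     → 3 4
DIV     → 0
NEG     → 0
PUSH -2 → 0 -2
SUB     → 2
NEG     → -2

-2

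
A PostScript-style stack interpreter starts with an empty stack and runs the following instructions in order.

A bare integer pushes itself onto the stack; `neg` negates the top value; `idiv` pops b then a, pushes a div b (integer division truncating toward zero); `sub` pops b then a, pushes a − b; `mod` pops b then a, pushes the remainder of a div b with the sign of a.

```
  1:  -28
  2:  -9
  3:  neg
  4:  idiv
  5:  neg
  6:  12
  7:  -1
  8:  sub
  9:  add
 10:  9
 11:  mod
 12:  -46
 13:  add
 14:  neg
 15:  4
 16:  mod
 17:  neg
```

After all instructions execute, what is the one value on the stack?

-28  → -28
-9   → -28 -9
neg  → -28 9
idiv → -3
neg  → 3
12   → 3 12
-1   → 3 12 -1
sub  → 3 13
add  → 16
9    → 16 9
mod  → 7
-46  → 7 -46
add  → -39
neg  → 39
4    → 39 4
mod  → 3
neg  → -3

-3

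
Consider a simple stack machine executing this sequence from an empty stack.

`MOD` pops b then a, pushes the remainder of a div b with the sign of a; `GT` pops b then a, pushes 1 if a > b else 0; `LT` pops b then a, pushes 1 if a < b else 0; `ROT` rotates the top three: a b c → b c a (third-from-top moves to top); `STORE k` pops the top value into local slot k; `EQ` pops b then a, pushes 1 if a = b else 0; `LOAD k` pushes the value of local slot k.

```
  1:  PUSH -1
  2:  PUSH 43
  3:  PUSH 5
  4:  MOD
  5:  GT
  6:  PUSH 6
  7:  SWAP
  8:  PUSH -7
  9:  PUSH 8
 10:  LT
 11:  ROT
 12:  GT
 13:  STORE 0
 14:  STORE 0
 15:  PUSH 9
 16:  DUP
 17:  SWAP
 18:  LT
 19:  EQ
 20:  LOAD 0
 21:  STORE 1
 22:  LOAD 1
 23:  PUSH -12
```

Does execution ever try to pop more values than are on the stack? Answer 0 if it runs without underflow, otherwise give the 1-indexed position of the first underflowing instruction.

19

PUSH -1 -> [-1]
PUSH 43 -> [-1, 43]
PUSH 5  -> [-1, 43, 5]
MOD     -> [-1, 3]
GT      -> [0]
PUSH 6  -> [0, 6]
SWAP    -> [6, 0]
PUSH -7 -> [6, 0, -7]
PUSH 8  -> [6, 0, -7, 8]
LT      -> [6, 0, 1]
ROT     -> [0, 1, 6]
GT      -> [0, 0]
STORE 0 -> [0]
STORE 0 -> []
PUSH 9  -> [9]
DUP     -> [9, 9]
SWAP    -> [9, 9]
LT      -> [0]
EQ  — needs 2 operands, stack has 1 → underflow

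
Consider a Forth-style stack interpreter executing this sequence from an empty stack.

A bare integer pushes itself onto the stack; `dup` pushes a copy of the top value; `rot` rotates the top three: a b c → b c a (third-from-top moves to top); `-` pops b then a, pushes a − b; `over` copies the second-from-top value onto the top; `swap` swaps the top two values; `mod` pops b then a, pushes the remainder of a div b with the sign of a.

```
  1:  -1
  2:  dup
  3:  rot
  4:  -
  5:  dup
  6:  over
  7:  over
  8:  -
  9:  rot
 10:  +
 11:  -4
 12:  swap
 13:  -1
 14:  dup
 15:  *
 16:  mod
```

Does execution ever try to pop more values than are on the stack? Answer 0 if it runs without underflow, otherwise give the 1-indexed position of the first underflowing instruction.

3

-1  → [-1]
dup → [-1, -1]
rot  — needs 3 operands, stack has 2 → underflow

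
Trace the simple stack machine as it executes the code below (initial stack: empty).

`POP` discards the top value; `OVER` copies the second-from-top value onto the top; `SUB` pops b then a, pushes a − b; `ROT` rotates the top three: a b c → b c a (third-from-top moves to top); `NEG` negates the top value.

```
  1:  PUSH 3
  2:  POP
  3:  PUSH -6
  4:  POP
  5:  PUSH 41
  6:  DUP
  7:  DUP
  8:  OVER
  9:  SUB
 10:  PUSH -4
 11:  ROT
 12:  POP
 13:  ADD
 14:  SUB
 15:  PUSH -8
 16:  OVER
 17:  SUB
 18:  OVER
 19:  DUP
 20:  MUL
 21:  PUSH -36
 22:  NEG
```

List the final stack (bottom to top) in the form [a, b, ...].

PUSH 3   → 3
POP      → (empty)
PUSH -6  → -6
POP      → (empty)
PUSH 41  → 41
DUP      → 41 41
DUP      → 41 41 41
OVER     → 41 41 41 41
SUB      → 41 41 0
PUSH -4  → 41 41 0 -4
ROT      → 41 0 -4 41
POP      → 41 0 -4
ADD      → 41 -4
SUB      → 45
PUSH -8  → 45 -8
OVER     → 45 -8 45
SUB      → 45 -53
OVER     → 45 -53 45
DUP      → 45 -53 45 45
MUL      → 45 -53 2025
PUSH -36 → 45 -53 2025 -36
NEG      → 45 -53 2025 36

[45, -53, 2025, 36]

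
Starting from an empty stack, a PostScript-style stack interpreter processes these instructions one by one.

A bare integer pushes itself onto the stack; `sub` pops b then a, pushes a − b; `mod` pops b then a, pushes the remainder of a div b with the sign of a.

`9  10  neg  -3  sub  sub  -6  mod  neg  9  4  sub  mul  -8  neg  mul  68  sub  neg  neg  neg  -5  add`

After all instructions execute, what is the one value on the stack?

223

9    9
10   9 10
neg  9 -10
-3   9 -10 -3
sub  9 -7
sub  16
-6   16 -6
mod  4
neg  -4
9    -4 9
4    -4 9 4
sub  -4 5
mul  -20
-8   -20 -8
neg  -20 8
mul  -160
68   -160 68
sub  -228
neg  228
neg  -228
neg  228
-5   228 -5
add  223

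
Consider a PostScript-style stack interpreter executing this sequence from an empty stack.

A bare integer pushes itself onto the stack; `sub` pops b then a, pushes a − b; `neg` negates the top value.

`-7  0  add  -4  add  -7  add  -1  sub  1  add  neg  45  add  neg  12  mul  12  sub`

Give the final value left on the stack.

-744

-7  : [-7]
0   : [-7, 0]
add : [-7]
-4  : [-7, -4]
add : [-11]
-7  : [-11, -7]
add : [-18]
-1  : [-18, -1]
sub : [-17]
1   : [-17, 1]
add : [-16]
neg : [16]
45  : [16, 45]
add : [61]
neg : [-61]
12  : [-61, 12]
mul : [-732]
12  : [-732, 12]
sub : [-744]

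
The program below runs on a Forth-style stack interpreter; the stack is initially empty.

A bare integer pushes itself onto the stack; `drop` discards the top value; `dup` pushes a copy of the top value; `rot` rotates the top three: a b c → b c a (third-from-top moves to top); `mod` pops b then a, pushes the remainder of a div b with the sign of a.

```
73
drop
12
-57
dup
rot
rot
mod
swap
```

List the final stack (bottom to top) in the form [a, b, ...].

[12, -57]

73   : 73
drop : (empty)
12   : 12
-57  : 12 -57
dup  : 12 -57 -57
rot  : -57 -57 12
rot  : -57 12 -57
mod  : -57 12
swap : 12 -57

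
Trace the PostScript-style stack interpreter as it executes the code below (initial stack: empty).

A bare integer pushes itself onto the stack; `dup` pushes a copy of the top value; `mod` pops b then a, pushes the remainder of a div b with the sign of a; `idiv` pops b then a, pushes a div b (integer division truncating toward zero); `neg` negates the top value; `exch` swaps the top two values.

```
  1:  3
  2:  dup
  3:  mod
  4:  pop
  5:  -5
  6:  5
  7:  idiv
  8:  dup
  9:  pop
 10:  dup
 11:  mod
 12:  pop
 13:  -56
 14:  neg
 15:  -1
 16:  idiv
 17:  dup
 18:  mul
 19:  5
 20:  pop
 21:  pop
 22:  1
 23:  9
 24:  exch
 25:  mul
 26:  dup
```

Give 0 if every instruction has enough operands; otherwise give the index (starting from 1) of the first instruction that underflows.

0

3    : 3
dup  : 3 3
mod  : 0
pop  : (empty)
-5   : -5
5    : -5 5
idiv : -1
dup  : -1 -1
pop  : -1
dup  : -1 -1
mod  : 0
pop  : (empty)
-56  : -56
neg  : 56
-1   : 56 -1
idiv : -56
dup  : -56 -56
mul  : 3136
5    : 3136 5
pop  : 3136
pop  : (empty)
1    : 1
9    : 1 9
exch : 9 1
mul  : 9
dup  : 9 9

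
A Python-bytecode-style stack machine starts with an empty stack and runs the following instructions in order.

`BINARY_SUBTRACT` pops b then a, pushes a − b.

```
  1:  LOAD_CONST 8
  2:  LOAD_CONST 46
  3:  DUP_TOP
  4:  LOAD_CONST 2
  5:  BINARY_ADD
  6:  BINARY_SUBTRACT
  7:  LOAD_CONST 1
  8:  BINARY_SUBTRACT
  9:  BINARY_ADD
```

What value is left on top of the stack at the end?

LOAD_CONST 8    : [8]
LOAD_CONST 46   : [8, 46]
DUP_TOP         : [8, 46, 46]
LOAD_CONST 2    : [8, 46, 46, 2]
BINARY_ADD      : [8, 46, 48]
BINARY_SUBTRACT : [8, -2]
LOAD_CONST 1    : [8, -2, 1]
BINARY_SUBTRACT : [8, -3]
BINARY_ADD      : [5]

5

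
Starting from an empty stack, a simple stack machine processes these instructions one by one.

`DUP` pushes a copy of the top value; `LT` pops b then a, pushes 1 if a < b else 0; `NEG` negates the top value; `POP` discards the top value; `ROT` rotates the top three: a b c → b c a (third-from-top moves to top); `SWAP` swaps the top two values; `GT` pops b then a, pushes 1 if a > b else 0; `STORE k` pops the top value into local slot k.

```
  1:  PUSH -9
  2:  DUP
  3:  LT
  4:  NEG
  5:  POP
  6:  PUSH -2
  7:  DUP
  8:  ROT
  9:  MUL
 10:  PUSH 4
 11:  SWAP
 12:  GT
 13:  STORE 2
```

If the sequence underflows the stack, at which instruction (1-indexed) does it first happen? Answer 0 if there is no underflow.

PUSH -9  [-9]
DUP      [-9, -9]
LT       [0]
NEG      [0]
POP      []
PUSH -2  [-2]
DUP      [-2, -2]
ROT  — needs 3 operands, stack has 2 → underflow

8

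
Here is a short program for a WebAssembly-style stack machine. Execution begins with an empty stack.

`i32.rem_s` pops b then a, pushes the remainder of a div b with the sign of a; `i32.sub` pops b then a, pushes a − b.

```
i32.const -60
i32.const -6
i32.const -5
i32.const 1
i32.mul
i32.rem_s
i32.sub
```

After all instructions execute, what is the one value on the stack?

i32.const -60 : [-60]
i32.const -6  : [-60, -6]
i32.const -5  : [-60, -6, -5]
i32.const 1   : [-60, -6, -5, 1]
i32.mul       : [-60, -6, -5]
i32.rem_s     : [-60, -1]
i32.sub       : [-59]

-59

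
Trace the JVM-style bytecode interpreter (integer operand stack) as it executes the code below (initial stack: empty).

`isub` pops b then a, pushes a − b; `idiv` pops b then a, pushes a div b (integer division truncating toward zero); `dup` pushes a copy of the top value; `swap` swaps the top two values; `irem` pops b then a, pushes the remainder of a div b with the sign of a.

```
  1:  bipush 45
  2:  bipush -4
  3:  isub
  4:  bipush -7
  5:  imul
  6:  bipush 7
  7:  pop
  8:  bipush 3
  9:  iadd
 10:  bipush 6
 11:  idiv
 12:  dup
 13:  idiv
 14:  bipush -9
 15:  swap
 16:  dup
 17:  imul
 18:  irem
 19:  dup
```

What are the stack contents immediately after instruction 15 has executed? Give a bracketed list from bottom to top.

bipush 45 → [45]
bipush -4 → [45, -4]
isub      → [49]
bipush -7 → [49, -7]
imul      → [-343]
bipush 7  → [-343, 7]
pop       → [-343]
bipush 3  → [-343, 3]
iadd      → [-340]
bipush 6  → [-340, 6]
idiv      → [-56]
dup       → [-56, -56]
idiv      → [1]
bipush -9 → [1, -9]
swap      → [-9, 1]

[-9, 1]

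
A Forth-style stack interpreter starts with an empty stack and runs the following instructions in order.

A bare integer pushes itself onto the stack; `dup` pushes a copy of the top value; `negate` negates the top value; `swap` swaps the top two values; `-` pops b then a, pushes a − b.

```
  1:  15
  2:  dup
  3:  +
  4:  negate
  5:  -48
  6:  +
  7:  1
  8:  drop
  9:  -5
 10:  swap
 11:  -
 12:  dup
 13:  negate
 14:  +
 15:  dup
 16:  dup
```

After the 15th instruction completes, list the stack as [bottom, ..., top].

15     : [15]
dup    : [15, 15]
+      : [30]
negate : [-30]
-48    : [-30, -48]
+      : [-78]
1      : [-78, 1]
drop   : [-78]
-5     : [-78, -5]
swap   : [-5, -78]
-      : [73]
dup    : [73, 73]
negate : [73, -73]
+      : [0]
dup    : [0, 0]

[0, 0]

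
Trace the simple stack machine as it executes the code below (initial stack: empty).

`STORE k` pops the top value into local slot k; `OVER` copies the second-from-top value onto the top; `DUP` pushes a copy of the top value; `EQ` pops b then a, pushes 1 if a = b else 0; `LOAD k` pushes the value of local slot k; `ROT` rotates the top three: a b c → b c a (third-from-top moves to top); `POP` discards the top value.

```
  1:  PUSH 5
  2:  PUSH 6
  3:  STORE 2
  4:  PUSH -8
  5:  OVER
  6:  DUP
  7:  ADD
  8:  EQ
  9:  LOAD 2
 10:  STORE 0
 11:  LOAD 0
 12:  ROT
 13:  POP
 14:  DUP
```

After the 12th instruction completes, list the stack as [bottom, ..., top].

PUSH 5  → [5]
PUSH 6  → [5, 6]
STORE 2 → [5]
PUSH -8 → [5, -8]
OVER    → [5, -8, 5]
DUP     → [5, -8, 5, 5]
ADD     → [5, -8, 10]
EQ      → [5, 0]
LOAD 2  → [5, 0, 6]
STORE 0 → [5, 0]
LOAD 0  → [5, 0, 6]
ROT     → [0, 6, 5]

[0, 6, 5]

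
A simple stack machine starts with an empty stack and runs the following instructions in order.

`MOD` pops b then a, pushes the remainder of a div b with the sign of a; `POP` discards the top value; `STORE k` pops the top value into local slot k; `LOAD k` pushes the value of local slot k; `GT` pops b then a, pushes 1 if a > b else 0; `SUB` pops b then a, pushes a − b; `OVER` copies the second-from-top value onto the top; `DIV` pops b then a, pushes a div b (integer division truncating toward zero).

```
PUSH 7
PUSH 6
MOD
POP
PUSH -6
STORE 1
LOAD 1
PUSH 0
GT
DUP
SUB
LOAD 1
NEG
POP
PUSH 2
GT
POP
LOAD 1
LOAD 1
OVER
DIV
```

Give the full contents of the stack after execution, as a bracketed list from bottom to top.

[-6, 1]

PUSH 7  → 7
PUSH 6  → 7 6
MOD     → 1
POP     → (empty)
PUSH -6 → -6
STORE 1 → (empty)
LOAD 1  → -6
PUSH 0  → -6 0
GT      → 0
DUP     → 0 0
SUB     → 0
LOAD 1  → 0 -6
NEG     → 0 6
POP     → 0
PUSH 2  → 0 2
GT      → 0
POP     → (empty)
LOAD 1  → -6
LOAD 1  → -6 -6
OVER    → -6 -6 -6
DIV     → -6 1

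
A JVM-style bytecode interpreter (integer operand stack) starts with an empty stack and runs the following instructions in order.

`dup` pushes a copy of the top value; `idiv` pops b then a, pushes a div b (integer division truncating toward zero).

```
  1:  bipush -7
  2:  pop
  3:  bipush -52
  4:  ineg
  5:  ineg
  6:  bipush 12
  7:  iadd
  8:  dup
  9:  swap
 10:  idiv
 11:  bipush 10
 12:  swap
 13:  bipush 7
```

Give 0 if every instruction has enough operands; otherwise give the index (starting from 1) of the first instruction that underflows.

bipush -7   [-7]
pop         []
bipush -52  [-52]
ineg        [52]
ineg        [-52]
bipush 12   [-52, 12]
iadd        [-40]
dup         [-40, -40]
swap        [-40, -40]
idiv        [1]
bipush 10   [1, 10]
swap        [10, 1]
bipush 7    [10, 1, 7]

0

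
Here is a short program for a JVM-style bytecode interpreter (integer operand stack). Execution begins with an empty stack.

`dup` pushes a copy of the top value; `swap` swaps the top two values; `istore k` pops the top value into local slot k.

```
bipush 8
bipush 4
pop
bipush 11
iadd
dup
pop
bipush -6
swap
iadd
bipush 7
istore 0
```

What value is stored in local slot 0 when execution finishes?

bipush 8  → 8
bipush 4  → 8 4
pop       → 8
bipush 11 → 8 11
iadd      → 19
dup       → 19 19
pop       → 19
bipush -6 → 19 -6
swap      → -6 19
iadd      → 13
bipush 7  → 13 7
istore 0  → 13

7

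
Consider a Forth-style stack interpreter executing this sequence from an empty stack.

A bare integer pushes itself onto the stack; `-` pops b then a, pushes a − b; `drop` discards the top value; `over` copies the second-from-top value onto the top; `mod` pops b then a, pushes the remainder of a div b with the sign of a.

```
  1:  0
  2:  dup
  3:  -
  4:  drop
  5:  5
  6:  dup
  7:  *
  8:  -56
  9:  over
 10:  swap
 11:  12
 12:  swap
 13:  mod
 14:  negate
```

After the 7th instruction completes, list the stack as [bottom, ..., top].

0    → 0
dup  → 0 0
-    → 0
drop → (empty)
5    → 5
dup  → 5 5
*    → 25

[25]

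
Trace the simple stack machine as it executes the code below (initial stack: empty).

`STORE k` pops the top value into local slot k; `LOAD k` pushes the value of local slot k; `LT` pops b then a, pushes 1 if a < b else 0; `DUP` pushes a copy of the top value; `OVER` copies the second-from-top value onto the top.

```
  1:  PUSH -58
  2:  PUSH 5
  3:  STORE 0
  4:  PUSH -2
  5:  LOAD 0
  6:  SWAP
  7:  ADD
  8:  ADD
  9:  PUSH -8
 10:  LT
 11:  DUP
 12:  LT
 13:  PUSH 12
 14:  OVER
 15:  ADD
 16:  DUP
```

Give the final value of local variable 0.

PUSH -58  [-58]
PUSH 5    [-58, 5]
STORE 0   [-58]
PUSH -2   [-58, -2]
LOAD 0    [-58, -2, 5]
SWAP      [-58, 5, -2]
ADD       [-58, 3]
ADD       [-55]
PUSH -8   [-55, -8]
LT        [1]
DUP       [1, 1]
LT        [0]
PUSH 12   [0, 12]
OVER      [0, 12, 0]
ADD       [0, 12]
DUP       [0, 12, 12]

5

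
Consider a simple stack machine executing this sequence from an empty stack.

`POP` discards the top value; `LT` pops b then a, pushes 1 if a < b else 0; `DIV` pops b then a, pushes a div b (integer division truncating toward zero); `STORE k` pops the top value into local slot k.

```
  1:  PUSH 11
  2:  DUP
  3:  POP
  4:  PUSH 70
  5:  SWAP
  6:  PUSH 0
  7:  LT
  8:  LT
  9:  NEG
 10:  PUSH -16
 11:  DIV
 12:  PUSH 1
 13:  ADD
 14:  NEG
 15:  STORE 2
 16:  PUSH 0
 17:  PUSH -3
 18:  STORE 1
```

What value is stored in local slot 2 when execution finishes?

-1

PUSH 11   11
DUP       11 11
POP       11
PUSH 70   11 70
SWAP      70 11
PUSH 0    70 11 0
LT        70 0
LT        0
NEG       0
PUSH -16  0 -16
DIV       0
PUSH 1    0 1
ADD       1
NEG       -1
STORE 2   (empty)
PUSH 0    0
PUSH -3   0 -3
STORE 1   0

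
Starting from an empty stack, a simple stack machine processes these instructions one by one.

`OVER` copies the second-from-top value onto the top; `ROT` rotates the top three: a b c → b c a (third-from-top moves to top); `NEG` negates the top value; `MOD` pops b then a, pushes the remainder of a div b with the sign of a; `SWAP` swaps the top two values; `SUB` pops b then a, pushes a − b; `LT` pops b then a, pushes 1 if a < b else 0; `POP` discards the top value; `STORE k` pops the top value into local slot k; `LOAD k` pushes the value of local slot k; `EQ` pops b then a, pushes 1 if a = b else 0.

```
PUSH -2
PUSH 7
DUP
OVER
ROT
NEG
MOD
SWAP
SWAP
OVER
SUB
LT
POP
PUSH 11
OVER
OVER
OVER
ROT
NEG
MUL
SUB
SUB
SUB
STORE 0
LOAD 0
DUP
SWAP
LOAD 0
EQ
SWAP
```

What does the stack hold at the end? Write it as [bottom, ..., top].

PUSH -2 → [-2]
PUSH 7  → [-2, 7]
DUP     → [-2, 7, 7]
OVER    → [-2, 7, 7, 7]
ROT     → [-2, 7, 7, 7]
NEG     → [-2, 7, 7, -7]
MOD     → [-2, 7, 0]
SWAP    → [-2, 0, 7]
SWAP    → [-2, 7, 0]
OVER    → [-2, 7, 0, 7]
SUB     → [-2, 7, -7]
LT      → [-2, 0]
POP     → [-2]
PUSH 11 → [-2, 11]
OVER    → [-2, 11, -2]
OVER    → [-2, 11, -2, 11]
OVER    → [-2, 11, -2, 11, -2]
ROT     → [-2, 11, 11, -2, -2]
NEG     → [-2, 11, 11, -2, 2]
MUL     → [-2, 11, 11, -4]
SUB     → [-2, 11, 15]
SUB     → [-2, -4]
SUB     → [2]
STORE 0 → []
LOAD 0  → [2]
DUP     → [2, 2]
SWAP    → [2, 2]
LOAD 0  → [2, 2, 2]
EQ      → [2, 1]
SWAP    → [1, 2]

[1, 2]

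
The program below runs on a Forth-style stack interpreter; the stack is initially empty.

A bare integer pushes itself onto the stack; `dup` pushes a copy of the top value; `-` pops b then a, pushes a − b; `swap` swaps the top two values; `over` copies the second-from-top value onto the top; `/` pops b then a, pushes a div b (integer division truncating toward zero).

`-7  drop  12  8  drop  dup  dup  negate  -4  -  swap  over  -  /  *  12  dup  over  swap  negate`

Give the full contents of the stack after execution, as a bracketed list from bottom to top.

[0, 12, 12, -12]

-7     : [-7]
drop   : []
12     : [12]
8      : [12, 8]
drop   : [12]
dup    : [12, 12]
dup    : [12, 12, 12]
negate : [12, 12, -12]
-4     : [12, 12, -12, -4]
-      : [12, 12, -8]
swap   : [12, -8, 12]
over   : [12, -8, 12, -8]
-      : [12, -8, 20]
/      : [12, 0]
*      : [0]
12     : [0, 12]
dup    : [0, 12, 12]
over   : [0, 12, 12, 12]
swap   : [0, 12, 12, 12]
negate : [0, 12, 12, -12]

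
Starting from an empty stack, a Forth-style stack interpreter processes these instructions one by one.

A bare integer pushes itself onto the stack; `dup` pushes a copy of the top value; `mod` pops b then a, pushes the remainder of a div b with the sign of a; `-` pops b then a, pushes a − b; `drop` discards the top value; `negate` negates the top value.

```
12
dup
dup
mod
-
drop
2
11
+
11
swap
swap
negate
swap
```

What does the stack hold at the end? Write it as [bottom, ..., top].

[-11, 13]

12     : [12]
dup    : [12, 12]
dup    : [12, 12, 12]
mod    : [12, 0]
-      : [12]
drop   : []
2      : [2]
11     : [2, 11]
+      : [13]
11     : [13, 11]
swap   : [11, 13]
swap   : [13, 11]
negate : [13, -11]
swap   : [-11, 13]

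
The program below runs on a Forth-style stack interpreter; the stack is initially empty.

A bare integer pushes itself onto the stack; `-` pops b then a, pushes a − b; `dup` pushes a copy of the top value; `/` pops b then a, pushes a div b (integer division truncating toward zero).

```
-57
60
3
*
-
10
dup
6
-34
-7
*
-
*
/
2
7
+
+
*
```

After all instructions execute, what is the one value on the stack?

-57 → -57
60  → -57 60
3   → -57 60 3
*   → -57 180
-   → -237
10  → -237 10
dup → -237 10 10
6   → -237 10 10 6
-34 → -237 10 10 6 -34
-7  → -237 10 10 6 -34 -7
*   → -237 10 10 6 238
-   → -237 10 10 -232
*   → -237 10 -2320
/   → -237 0
2   → -237 0 2
7   → -237 0 2 7
+   → -237 0 9
+   → -237 9
*   → -2133

-2133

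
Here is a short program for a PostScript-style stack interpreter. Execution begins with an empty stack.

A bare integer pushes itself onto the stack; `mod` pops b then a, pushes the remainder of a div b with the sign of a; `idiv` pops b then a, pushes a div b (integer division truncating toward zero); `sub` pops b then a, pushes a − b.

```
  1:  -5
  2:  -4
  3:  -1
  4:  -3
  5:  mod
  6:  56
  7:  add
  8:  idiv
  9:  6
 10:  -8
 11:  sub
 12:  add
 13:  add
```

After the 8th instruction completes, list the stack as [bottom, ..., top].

-5    [-5]
-4    [-5, -4]
-1    [-5, -4, -1]
-3    [-5, -4, -1, -3]
mod   [-5, -4, -1]
56    [-5, -4, -1, 56]
add   [-5, -4, 55]
idiv  [-5, 0]

[-5, 0]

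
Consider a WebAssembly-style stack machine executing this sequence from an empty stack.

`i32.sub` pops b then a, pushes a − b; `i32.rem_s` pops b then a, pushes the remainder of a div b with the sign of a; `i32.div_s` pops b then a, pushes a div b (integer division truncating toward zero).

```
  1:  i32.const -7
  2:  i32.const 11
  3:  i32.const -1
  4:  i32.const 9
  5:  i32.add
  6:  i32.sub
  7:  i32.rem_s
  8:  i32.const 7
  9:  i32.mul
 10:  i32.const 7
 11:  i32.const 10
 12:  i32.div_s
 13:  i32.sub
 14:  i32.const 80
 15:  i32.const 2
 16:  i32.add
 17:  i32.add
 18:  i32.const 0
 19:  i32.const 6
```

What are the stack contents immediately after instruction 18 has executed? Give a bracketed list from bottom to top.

[75, 0]

i32.const -7  -7
i32.const 11  -7 11
i32.const -1  -7 11 -1
i32.const 9   -7 11 -1 9
i32.add       -7 11 8
i32.sub       -7 3
i32.rem_s     -1
i32.const 7   -1 7
i32.mul       -7
i32.const 7   -7 7
i32.const 10  -7 7 10
i32.div_s     -7 0
i32.sub       -7
i32.const 80  -7 80
i32.const 2   -7 80 2
i32.add       -7 82
i32.add       75
i32.const 0   75 0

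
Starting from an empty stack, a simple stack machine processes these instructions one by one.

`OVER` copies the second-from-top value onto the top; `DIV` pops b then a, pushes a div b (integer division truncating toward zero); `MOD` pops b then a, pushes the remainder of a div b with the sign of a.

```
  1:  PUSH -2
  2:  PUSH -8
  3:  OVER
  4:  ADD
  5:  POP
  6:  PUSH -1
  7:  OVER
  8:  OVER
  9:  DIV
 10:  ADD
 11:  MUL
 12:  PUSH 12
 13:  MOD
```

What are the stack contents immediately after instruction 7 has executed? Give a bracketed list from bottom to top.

PUSH -2 : [-2]
PUSH -8 : [-2, -8]
OVER    : [-2, -8, -2]
ADD     : [-2, -10]
POP     : [-2]
PUSH -1 : [-2, -1]
OVER    : [-2, -1, -2]

[-2, -1, -2]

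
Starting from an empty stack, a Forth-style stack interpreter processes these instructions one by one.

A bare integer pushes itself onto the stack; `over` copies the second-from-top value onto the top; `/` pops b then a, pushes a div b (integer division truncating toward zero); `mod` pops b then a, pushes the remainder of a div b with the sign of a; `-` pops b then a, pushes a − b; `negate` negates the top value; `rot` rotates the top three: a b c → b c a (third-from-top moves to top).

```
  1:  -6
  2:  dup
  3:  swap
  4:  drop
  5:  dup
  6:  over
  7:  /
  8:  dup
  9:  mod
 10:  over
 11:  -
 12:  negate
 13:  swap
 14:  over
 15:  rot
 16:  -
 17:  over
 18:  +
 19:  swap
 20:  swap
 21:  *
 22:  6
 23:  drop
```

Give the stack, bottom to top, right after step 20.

[-6, -6]

-6     : -6
dup    : -6 -6
swap   : -6 -6
drop   : -6
dup    : -6 -6
over   : -6 -6 -6
/      : -6 1
dup    : -6 1 1
mod    : -6 0
over   : -6 0 -6
-      : -6 6
negate : -6 -6
swap   : -6 -6
over   : -6 -6 -6
rot    : -6 -6 -6
-      : -6 0
over   : -6 0 -6
+      : -6 -6
swap   : -6 -6
swap   : -6 -6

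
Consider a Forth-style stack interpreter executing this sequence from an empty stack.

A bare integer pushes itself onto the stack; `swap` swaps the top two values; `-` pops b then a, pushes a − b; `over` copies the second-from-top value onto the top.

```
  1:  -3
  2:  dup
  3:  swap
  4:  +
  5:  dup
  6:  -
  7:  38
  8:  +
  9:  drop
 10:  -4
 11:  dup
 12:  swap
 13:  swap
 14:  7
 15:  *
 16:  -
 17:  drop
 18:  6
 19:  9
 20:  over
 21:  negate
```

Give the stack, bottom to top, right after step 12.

[-4, -4]

-3   -> [-3]
dup  -> [-3, -3]
swap -> [-3, -3]
+    -> [-6]
dup  -> [-6, -6]
-    -> [0]
38   -> [0, 38]
+    -> [38]
drop -> []
-4   -> [-4]
dup  -> [-4, -4]
swap -> [-4, -4]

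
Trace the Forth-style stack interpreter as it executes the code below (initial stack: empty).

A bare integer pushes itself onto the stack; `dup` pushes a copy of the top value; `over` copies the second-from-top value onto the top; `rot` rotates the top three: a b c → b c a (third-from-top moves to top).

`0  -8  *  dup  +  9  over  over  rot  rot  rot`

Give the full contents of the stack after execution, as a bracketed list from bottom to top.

[0, 9, 0, 9]

0    → 0
-8   → 0 -8
*    → 0
dup  → 0 0
+    → 0
9    → 0 9
over → 0 9 0
over → 0 9 0 9
rot  → 0 0 9 9
rot  → 0 9 9 0
rot  → 0 9 0 9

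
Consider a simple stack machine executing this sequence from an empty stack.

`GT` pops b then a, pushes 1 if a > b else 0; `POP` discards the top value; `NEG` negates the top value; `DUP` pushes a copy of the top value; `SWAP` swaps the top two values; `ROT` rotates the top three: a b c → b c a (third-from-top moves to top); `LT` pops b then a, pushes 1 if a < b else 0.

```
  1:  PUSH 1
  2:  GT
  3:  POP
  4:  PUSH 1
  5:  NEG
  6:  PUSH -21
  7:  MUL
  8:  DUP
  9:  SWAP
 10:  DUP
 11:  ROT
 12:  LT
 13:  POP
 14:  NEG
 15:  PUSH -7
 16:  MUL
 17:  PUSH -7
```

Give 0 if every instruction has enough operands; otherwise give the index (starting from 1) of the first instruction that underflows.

PUSH 1 : 1
GT  — needs 2 operands, stack has 1 → underflow

2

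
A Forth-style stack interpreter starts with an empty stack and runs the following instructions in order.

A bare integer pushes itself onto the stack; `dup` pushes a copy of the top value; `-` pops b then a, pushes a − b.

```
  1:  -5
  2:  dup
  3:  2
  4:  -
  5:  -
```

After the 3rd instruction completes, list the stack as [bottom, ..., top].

-5  -> [-5]
dup -> [-5, -5]
2   -> [-5, -5, 2]

[-5, -5, 2]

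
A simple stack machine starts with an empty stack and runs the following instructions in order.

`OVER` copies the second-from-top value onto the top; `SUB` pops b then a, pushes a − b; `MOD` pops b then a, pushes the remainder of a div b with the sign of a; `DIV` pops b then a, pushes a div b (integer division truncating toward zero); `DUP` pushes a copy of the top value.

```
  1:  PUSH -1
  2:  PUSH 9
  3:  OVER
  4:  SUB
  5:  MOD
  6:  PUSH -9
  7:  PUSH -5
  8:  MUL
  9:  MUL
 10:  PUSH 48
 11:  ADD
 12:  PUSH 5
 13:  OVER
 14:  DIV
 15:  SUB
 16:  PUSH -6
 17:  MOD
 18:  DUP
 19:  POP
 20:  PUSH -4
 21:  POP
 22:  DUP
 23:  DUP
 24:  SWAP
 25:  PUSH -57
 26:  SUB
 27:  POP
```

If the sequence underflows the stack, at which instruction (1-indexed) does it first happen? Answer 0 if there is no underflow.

PUSH -1   [-1]
PUSH 9    [-1, 9]
OVER      [-1, 9, -1]
SUB       [-1, 10]
MOD       [-1]
PUSH -9   [-1, -9]
PUSH -5   [-1, -9, -5]
MUL       [-1, 45]
MUL       [-45]
PUSH 48   [-45, 48]
ADD       [3]
PUSH 5    [3, 5]
OVER      [3, 5, 3]
DIV       [3, 1]
SUB       [2]
PUSH -6   [2, -6]
MOD       [2]
DUP       [2, 2]
POP       [2]
PUSH -4   [2, -4]
POP       [2]
DUP       [2, 2]
DUP       [2, 2, 2]
SWAP      [2, 2, 2]
PUSH -57  [2, 2, 2, -57]
SUB       [2, 2, 59]
POP       [2, 2]

0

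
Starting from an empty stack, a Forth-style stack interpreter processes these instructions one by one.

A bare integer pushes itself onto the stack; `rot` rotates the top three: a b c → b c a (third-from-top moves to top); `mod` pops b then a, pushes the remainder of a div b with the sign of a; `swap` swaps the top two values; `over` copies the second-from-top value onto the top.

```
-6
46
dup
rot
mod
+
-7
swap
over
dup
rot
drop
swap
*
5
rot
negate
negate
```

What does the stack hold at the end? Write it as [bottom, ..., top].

[49, 5, -7]

-6     -> -6
46     -> -6 46
dup    -> -6 46 46
rot    -> 46 46 -6
mod    -> 46 4
+      -> 50
-7     -> 50 -7
swap   -> -7 50
over   -> -7 50 -7
dup    -> -7 50 -7 -7
rot    -> -7 -7 -7 50
drop   -> -7 -7 -7
swap   -> -7 -7 -7
*      -> -7 49
5      -> -7 49 5
rot    -> 49 5 -7
negate -> 49 5 7
negate -> 49 5 -7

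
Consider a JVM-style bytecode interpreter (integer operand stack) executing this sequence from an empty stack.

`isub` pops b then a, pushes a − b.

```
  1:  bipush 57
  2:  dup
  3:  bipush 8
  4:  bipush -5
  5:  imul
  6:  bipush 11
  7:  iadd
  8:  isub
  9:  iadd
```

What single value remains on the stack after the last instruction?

143

bipush 57 → [57]
dup       → [57, 57]
bipush 8  → [57, 57, 8]
bipush -5 → [57, 57, 8, -5]
imul      → [57, 57, -40]
bipush 11 → [57, 57, -40, 11]
iadd      → [57, 57, -29]
isub      → [57, 86]
iadd      → [143]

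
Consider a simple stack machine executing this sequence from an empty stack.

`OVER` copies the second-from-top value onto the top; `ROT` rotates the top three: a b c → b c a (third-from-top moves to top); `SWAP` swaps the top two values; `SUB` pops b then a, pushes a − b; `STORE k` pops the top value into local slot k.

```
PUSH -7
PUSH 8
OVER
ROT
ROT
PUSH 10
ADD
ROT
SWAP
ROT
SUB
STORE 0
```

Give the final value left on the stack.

PUSH -7 → [-7]
PUSH 8  → [-7, 8]
OVER    → [-7, 8, -7]
ROT     → [8, -7, -7]
ROT     → [-7, -7, 8]
PUSH 10 → [-7, -7, 8, 10]
ADD     → [-7, -7, 18]
ROT     → [-7, 18, -7]
SWAP    → [-7, -7, 18]
ROT     → [-7, 18, -7]
SUB     → [-7, 25]
STORE 0 → [-7]

-7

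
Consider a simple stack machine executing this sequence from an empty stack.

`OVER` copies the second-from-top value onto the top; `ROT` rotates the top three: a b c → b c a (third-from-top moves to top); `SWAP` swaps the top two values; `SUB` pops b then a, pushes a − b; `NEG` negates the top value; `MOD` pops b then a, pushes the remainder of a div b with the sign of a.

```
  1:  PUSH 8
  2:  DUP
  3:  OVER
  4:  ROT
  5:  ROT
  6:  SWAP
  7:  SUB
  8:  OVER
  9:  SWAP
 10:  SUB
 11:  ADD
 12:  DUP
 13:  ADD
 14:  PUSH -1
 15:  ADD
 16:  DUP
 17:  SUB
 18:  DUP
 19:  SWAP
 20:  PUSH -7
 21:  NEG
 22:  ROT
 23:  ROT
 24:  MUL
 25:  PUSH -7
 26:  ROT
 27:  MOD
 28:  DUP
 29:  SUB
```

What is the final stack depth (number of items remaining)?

PUSH 8   [8]
DUP      [8, 8]
OVER     [8, 8, 8]
ROT      [8, 8, 8]
ROT      [8, 8, 8]
SWAP     [8, 8, 8]
SUB      [8, 0]
OVER     [8, 0, 8]
SWAP     [8, 8, 0]
SUB      [8, 8]
ADD      [16]
DUP      [16, 16]
ADD      [32]
PUSH -1  [32, -1]
ADD      [31]
DUP      [31, 31]
SUB      [0]
DUP      [0, 0]
SWAP     [0, 0]
PUSH -7  [0, 0, -7]
NEG      [0, 0, 7]
ROT      [0, 7, 0]
ROT      [7, 0, 0]
MUL      [7, 0]
PUSH -7  [7, 0, -7]
ROT      [0, -7, 7]
MOD      [0, 0]
DUP      [0, 0, 0]
SUB      [0, 0]

2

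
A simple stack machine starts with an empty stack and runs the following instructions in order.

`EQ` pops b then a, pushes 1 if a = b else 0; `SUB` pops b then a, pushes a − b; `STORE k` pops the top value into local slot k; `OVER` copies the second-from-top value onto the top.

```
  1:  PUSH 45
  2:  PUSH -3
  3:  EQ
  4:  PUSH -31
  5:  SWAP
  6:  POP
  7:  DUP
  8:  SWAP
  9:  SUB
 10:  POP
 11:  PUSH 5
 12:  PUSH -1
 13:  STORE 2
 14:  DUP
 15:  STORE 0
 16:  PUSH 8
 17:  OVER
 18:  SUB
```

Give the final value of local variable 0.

PUSH 45   [45]
PUSH -3   [45, -3]
EQ        [0]
PUSH -31  [0, -31]
SWAP      [-31, 0]
POP       [-31]
DUP       [-31, -31]
SWAP      [-31, -31]
SUB       [0]
POP       []
PUSH 5    [5]
PUSH -1   [5, -1]
STORE 2   [5]
DUP       [5, 5]
STORE 0   [5]
PUSH 8    [5, 8]
OVER      [5, 8, 5]
SUB       [5, 3]

5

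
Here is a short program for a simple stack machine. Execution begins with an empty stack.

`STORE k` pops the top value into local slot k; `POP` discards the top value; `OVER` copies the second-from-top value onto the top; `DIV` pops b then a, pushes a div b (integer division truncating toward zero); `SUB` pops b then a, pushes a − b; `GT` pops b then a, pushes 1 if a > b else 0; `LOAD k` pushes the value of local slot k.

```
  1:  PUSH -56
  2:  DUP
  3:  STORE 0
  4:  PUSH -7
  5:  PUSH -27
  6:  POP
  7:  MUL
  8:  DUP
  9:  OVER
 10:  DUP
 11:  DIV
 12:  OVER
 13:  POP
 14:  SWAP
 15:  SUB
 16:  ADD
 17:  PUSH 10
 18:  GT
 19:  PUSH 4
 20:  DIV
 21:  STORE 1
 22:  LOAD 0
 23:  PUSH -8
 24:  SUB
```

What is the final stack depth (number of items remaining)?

PUSH -56 : [-56]
DUP      : [-56, -56]
STORE 0  : [-56]
PUSH -7  : [-56, -7]
PUSH -27 : [-56, -7, -27]
POP      : [-56, -7]
MUL      : [392]
DUP      : [392, 392]
OVER     : [392, 392, 392]
DUP      : [392, 392, 392, 392]
DIV      : [392, 392, 1]
OVER     : [392, 392, 1, 392]
POP      : [392, 392, 1]
SWAP     : [392, 1, 392]
SUB      : [392, -391]
ADD      : [1]
PUSH 10  : [1, 10]
GT       : [0]
PUSH 4   : [0, 4]
DIV      : [0]
STORE 1  : []
LOAD 0   : [-56]
PUSH -8  : [-56, -8]
SUB      : [-48]

1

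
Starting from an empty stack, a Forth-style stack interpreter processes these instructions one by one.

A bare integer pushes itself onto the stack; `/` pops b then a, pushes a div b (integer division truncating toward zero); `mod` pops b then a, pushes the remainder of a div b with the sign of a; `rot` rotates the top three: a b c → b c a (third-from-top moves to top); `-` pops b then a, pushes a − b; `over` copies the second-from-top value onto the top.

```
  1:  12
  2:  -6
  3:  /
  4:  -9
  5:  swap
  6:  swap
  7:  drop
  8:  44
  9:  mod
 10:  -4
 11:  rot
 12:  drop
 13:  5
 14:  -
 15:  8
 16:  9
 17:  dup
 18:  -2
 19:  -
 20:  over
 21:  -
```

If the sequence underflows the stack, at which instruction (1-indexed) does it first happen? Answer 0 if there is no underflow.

11

12   : [12]
-6   : [12, -6]
/    : [-2]
-9   : [-2, -9]
swap : [-9, -2]
swap : [-2, -9]
drop : [-2]
44   : [-2, 44]
mod  : [-2]
-4   : [-2, -4]
rot  — needs 3 operands, stack has 2 → underflow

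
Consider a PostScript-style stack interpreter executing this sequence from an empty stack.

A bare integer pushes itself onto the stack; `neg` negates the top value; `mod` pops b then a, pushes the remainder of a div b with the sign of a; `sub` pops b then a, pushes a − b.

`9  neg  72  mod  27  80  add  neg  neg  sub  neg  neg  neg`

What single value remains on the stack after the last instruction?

116

9   → [9]
neg → [-9]
72  → [-9, 72]
mod → [-9]
27  → [-9, 27]
80  → [-9, 27, 80]
add → [-9, 107]
neg → [-9, -107]
neg → [-9, 107]
sub → [-116]
neg → [116]
neg → [-116]
neg → [116]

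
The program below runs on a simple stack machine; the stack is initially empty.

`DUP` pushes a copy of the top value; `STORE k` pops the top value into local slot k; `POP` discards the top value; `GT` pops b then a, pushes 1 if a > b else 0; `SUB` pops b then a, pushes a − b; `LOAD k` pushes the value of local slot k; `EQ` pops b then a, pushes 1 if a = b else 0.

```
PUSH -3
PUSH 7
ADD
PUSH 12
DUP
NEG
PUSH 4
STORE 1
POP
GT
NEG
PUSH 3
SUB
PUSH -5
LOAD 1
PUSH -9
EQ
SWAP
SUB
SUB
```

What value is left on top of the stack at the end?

PUSH -3 : [-3]
PUSH 7  : [-3, 7]
ADD     : [4]
PUSH 12 : [4, 12]
DUP     : [4, 12, 12]
NEG     : [4, 12, -12]
PUSH 4  : [4, 12, -12, 4]
STORE 1 : [4, 12, -12]
POP     : [4, 12]
GT      : [0]
NEG     : [0]
PUSH 3  : [0, 3]
SUB     : [-3]
PUSH -5 : [-3, -5]
LOAD 1  : [-3, -5, 4]
PUSH -9 : [-3, -5, 4, -9]
EQ      : [-3, -5, 0]
SWAP    : [-3, 0, -5]
SUB     : [-3, 5]
SUB     : [-8]

-8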